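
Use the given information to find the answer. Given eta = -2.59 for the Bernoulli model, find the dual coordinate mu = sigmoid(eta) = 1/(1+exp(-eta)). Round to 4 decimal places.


Dual coordinate (expectation parameter) for Bernoulli:
mu = 1/(1+exp(-eta)).
eta = -2.59.
exp(-eta) = exp(2.59) = 13.329772.
mu = 1/(1+13.329772) = 0.0698

0.0698


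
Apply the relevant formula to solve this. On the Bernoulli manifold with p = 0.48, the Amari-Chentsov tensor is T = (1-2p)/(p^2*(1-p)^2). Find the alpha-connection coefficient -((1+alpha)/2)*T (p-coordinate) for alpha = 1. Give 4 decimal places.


Skewness (Amari-Chentsov) tensor: T = (1-2p)/(p^2*(1-p)^2).
p = 0.48, 1-2p = 0.04, p^2 = 0.2304, (1-p)^2 = 0.2704.
T = 0.04/(0.2304 * 0.2704) = 0.642053.
In the p-coordinate, Gamma^(alpha) = Gamma^(0) - (alpha/2)*T with Gamma^(0) = (1/2)*g'(p) = -T/2,
so Gamma^(alpha) = -((1+alpha)/2)*T.
alpha = 1, -(1+alpha)/2 = -1.0.
Gamma = -1.0 * 0.642053 = -0.6421

-0.6421


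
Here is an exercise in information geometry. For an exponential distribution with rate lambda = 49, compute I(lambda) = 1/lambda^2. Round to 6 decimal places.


Fisher information for exponential: I(lambda) = 1/lambda^2.
lambda = 49, lambda^2 = 2401.
I = 1/2401 = 0.000416

0.000416


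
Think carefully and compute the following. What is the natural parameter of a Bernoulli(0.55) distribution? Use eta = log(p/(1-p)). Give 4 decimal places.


Natural parameter for Bernoulli: eta = log(p/(1-p)).
p = 0.55, 1-p = 0.45.
p/(1-p) = 1.222222.
eta = log(1.222222) = 0.2007

0.2007


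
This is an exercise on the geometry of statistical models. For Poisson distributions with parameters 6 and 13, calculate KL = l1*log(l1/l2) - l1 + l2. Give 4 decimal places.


KL divergence for Poisson:
KL = l1*log(l1/l2) - l1 + l2.
l1 = 6, l2 = 13.
log(6/13) = -0.77319.
l1*log(l1/l2) = 6 * -0.77319 = -4.639139.
KL = -4.639139 - 6 + 13 = 2.3609

2.3609


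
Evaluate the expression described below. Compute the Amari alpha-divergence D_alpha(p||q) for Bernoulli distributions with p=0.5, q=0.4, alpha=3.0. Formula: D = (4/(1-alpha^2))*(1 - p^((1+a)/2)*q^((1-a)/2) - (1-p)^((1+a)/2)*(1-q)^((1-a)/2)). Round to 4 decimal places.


Amari alpha-divergence:
D = (4/(1-alpha^2))*(1 - p^((1+a)/2)*q^((1-a)/2) - (1-p)^((1+a)/2)*(1-q)^((1-a)/2)).
alpha = 3.0, p = 0.5, q = 0.4.
e1 = (1+alpha)/2 = 2.0, e2 = (1-alpha)/2 = -1.0.
t1 = p^e1 * q^e2 = 0.5^2.0 * 0.4^-1.0 = 0.625.
t2 = (1-p)^e1 * (1-q)^e2 = 0.5^2.0 * 0.6^-1.0 = 0.416667.
4/(1-alpha^2) = -0.5.
D = -0.5*(1 - 0.625 - 0.416667) = 0.0208

0.0208


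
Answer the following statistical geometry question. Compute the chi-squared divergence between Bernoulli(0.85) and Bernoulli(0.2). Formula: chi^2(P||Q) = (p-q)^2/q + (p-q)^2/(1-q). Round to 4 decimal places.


Chi-squared divergence between Bernoulli distributions:
chi^2 = (p-q)^2/q + (p-q)^2/(1-q).
p = 0.85, q = 0.2, p-q = 0.65.
(p-q)^2 = 0.4225.
term1 = 0.4225/0.2 = 2.1125.
term2 = 0.4225/0.8 = 0.528125.
chi^2 = 2.1125 + 0.528125 = 2.6406

2.6406


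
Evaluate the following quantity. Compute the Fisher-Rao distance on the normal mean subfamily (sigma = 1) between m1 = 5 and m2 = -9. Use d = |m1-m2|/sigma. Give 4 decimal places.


On the fixed-variance normal subfamily, geodesic distance = |m1-m2|/sigma.
|5 - -9| = 14.
sigma = 1.
d = 14/1 = 14.0000

14.0000


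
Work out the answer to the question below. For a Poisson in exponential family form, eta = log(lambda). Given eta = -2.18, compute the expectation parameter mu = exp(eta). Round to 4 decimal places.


Expectation parameter for Poisson exponential family:
mu = exp(eta).
eta = -2.18.
mu = exp(-2.18) = 0.1130

0.1130


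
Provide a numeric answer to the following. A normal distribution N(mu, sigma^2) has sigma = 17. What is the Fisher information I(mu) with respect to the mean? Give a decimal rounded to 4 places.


The Fisher information for the mean of a normal distribution is I(mu) = 1/sigma^2.
sigma = 17, so sigma^2 = 289.
I(mu) = 1/289 = 0.0035

0.0035


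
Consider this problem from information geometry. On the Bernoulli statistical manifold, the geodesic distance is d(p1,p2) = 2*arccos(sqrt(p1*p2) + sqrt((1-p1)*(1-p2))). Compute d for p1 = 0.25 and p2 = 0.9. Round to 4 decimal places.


Geodesic distance on Bernoulli manifold:
d(p1,p2) = 2*arccos(sqrt(p1*p2) + sqrt((1-p1)*(1-p2))).
sqrt(p1*p2) = sqrt(0.25*0.9) = 0.474342.
sqrt((1-p1)*(1-p2)) = sqrt(0.75*0.1) = 0.273861.
arg = 0.474342 + 0.273861 = 0.748203.
d = 2*arccos(0.748203) = 1.4509

1.4509


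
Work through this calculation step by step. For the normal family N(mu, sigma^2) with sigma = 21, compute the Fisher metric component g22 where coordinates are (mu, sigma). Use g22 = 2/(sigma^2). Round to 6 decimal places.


For the 2-parameter normal family, the Fisher metric has:
  g11 = 1/sigma^2, g22 = 2/sigma^2.
sigma = 21, sigma^2 = 441.
g22 = 0.004535

0.004535


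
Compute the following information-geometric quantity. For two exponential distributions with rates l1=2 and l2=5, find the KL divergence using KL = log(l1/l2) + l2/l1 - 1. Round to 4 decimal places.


KL divergence for exponential family:
KL = log(l1/l2) + l2/l1 - 1.
log(2/5) = -0.916291.
5/2 = 2.5.
KL = -0.916291 + 2.5 - 1 = 0.5837

0.5837


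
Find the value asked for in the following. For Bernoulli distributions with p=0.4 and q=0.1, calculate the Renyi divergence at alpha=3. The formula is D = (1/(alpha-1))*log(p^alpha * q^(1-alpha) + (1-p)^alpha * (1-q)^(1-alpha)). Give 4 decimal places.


Renyi divergence of order alpha between Bernoulli distributions:
D = (1/(alpha-1))*log(p^alpha * q^(1-alpha) + (1-p)^alpha * (1-q)^(1-alpha)).
alpha = 3, p = 0.4, q = 0.1.
p^alpha * q^(1-alpha) = 0.4^3 * 0.1^-2 = 6.4.
(1-p)^alpha * (1-q)^(1-alpha) = 0.6^3 * 0.9^-2 = 0.266667.
sum = 6.4 + 0.266667 = 6.666667.
D = (1/2)*log(6.666667) = 0.9486

0.9486


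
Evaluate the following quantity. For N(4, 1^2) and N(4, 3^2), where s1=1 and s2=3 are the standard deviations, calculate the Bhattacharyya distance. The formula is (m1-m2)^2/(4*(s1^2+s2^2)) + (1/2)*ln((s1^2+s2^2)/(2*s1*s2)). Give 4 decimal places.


Bhattacharyya distance between two Gaussians:
DB = (m1-m2)^2/(4*(s1^2+s2^2)) + (1/2)*ln((s1^2+s2^2)/(2*s1*s2)).
(m1-m2)^2 = (0)^2 = 0.
s1^2+s2^2 = 1 + 9 = 10.
term1 = 0/40 = 0.0.
term2 = 0.5*ln(10/6.0) = 0.255413.
DB = 0.0 + 0.255413 = 0.2554

0.2554


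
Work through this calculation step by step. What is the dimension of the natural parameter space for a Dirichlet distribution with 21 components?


Exponential family dimension calculation:
Dirichlet with 21 components has 21 natural parameters.

21


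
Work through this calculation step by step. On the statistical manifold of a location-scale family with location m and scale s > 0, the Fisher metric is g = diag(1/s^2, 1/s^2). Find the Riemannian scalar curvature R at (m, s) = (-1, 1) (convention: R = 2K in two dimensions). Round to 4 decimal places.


The metric has the form g = (A dm^2 + B ds^2)/s^2 with A = 1, B = 1.
Substitute u = sqrt(A/B)*m: g = B*(du^2 + ds^2)/s^2, i.e. B times the
Poincare upper half-plane metric, which has constant Gaussian curvature -1.
Scaling a 2D metric by a constant c divides the Gaussian curvature by c,
so K = -1/B = -1/(1) = -1.0000 everywhere (the point (m, s) = (-1, 1) is irrelevant:
the curvature is constant).
Scalar curvature in dimension 2: R = 2K = -2/(1) = -2.0000.

-2.0000


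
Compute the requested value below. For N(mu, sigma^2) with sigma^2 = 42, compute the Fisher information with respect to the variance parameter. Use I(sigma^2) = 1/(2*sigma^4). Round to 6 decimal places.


Fisher information for variance: I(sigma^2) = 1/(2*sigma^4).
sigma^2 = 42, so sigma^4 = 1764.
I = 1/(2*1764) = 1/3528 = 0.000283

0.000283


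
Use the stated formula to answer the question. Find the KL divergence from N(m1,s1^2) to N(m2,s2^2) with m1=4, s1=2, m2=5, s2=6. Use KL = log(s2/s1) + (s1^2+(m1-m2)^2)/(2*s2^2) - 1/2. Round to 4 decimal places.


KL divergence between normal distributions:
KL = log(s2/s1) + (s1^2 + (m1-m2)^2)/(2*s2^2) - 1/2.
log(6/2) = 1.098612.
(2^2 + (4-5)^2)/(2*6^2) = (4 + 1)/72 = 0.069444.
KL = 1.098612 + 0.069444 - 0.5 = 0.6681

0.6681


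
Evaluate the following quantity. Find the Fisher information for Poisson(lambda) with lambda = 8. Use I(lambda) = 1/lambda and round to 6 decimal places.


Fisher information for Poisson: I(lambda) = 1/lambda.
lambda = 8.
I(lambda) = 1/8 = 0.125000

0.125000


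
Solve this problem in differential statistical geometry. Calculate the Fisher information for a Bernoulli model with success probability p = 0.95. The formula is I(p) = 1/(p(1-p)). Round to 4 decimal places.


For Bernoulli(p), Fisher information is I(p) = 1/(p*(1-p)).
p = 0.95, 1-p = 0.05.
p*(1-p) = 0.0475.
I(p) = 1/0.0475 = 21.0526

21.0526


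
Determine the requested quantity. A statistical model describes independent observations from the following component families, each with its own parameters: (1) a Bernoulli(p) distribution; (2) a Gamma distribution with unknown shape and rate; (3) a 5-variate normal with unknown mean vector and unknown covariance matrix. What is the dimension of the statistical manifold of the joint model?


The dimension of a statistical manifold equals the number of free
(independent) real parameters of the model. For a product of independent
blocks the parameter counts add.
- Bernoulli (p): 1.
- Gamma (shape, rate): 2.
- 5-variate normal: 5 (mean) + 5*6/2 = 15 (symmetric covariance) = 20.
Total = 1 + 2 + 20 = 23.
Dimension = 23

23


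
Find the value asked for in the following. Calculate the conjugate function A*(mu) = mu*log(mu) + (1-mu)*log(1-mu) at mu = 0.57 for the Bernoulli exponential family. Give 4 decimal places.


Legendre transform for Bernoulli:
A*(mu) = mu*log(mu) + (1-mu)*log(1-mu).
mu = 0.57, 1-mu = 0.43.
mu*log(mu) = 0.57*log(0.57) = -0.320408.
(1-mu)*log(1-mu) = 0.43*log(0.43) = -0.362907.
A* = -0.320408 + -0.362907 = -0.6833

-0.6833


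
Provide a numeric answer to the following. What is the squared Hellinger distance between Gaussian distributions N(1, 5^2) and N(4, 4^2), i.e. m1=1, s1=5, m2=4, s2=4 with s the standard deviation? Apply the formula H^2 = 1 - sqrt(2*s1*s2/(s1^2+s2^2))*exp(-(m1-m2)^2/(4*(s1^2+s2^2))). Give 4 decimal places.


Squared Hellinger distance for Gaussians:
H^2 = 1 - sqrt(2*s1*s2/(s1^2+s2^2)) * exp(-(m1-m2)^2/(4*(s1^2+s2^2))).
s1^2 = 25, s2^2 = 16, s1^2+s2^2 = 41.
sqrt(2*5*4/(41)) = 0.98773.
(m1-m2)^2 = (-3)^2 = 9.
exp(-9/(4*41)) = exp(-0.054878) = 0.946601.
H^2 = 1 - 0.98773*0.946601 = 0.0650

0.0650


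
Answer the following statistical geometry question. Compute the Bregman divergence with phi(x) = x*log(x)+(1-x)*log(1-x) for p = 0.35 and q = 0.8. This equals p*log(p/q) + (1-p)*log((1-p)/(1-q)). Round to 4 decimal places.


Bregman divergence with negative entropy generator:
D = p*log(p/q) + (1-p)*log((1-p)/(1-q)).
p = 0.35, q = 0.8.
p*log(p/q) = 0.35*log(0.35/0.8) = -0.289338.
(1-p)*log((1-p)/(1-q)) = 0.65*log(0.65/0.2) = 0.766126.
D = -0.289338 + 0.766126 = 0.4768

0.4768


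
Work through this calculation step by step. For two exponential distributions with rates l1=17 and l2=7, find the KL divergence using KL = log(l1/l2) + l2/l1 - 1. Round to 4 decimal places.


KL divergence for exponential family:
KL = log(l1/l2) + l2/l1 - 1.
log(17/7) = 0.887303.
7/17 = 0.411765.
KL = 0.887303 + 0.411765 - 1 = 0.2991

0.2991


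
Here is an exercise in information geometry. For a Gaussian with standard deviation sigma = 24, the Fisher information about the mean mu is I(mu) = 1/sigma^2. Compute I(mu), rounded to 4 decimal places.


The Fisher information for the mean of a normal distribution is I(mu) = 1/sigma^2.
sigma = 24, so sigma^2 = 576.
I(mu) = 1/576 = 0.0017

0.0017


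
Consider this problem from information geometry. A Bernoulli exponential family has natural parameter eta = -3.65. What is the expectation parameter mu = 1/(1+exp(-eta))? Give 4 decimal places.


Dual coordinate (expectation parameter) for Bernoulli:
mu = 1/(1+exp(-eta)).
eta = -3.65.
exp(-eta) = exp(3.65) = 38.474666.
mu = 1/(1+38.474666) = 0.0253

0.0253


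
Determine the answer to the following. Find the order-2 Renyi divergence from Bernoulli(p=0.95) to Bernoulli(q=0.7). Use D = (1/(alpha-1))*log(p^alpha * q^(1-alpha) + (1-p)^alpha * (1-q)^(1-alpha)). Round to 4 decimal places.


Renyi divergence of order alpha between Bernoulli distributions:
D = (1/(alpha-1))*log(p^alpha * q^(1-alpha) + (1-p)^alpha * (1-q)^(1-alpha)).
alpha = 2, p = 0.95, q = 0.7.
p^alpha * q^(1-alpha) = 0.95^2 * 0.7^-1 = 1.289286.
(1-p)^alpha * (1-q)^(1-alpha) = 0.05^2 * 0.3^-1 = 0.008333.
sum = 1.289286 + 0.008333 = 1.297619.
D = (1/1)*log(1.297619) = 0.2605

0.2605


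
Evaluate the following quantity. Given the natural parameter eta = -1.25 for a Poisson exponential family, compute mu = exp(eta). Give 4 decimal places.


Expectation parameter for Poisson exponential family:
mu = exp(eta).
eta = -1.25.
mu = exp(-1.25) = 0.2865

0.2865


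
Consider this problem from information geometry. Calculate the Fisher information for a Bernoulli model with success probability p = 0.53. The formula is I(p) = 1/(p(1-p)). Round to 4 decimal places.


For Bernoulli(p), Fisher information is I(p) = 1/(p*(1-p)).
p = 0.53, 1-p = 0.47.
p*(1-p) = 0.2491.
I(p) = 1/0.2491 = 4.0145

4.0145


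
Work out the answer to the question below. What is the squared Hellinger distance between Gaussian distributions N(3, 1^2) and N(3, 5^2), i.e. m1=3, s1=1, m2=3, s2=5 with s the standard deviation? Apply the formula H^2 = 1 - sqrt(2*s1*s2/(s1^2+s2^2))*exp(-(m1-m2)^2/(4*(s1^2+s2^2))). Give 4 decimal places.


Squared Hellinger distance for Gaussians:
H^2 = 1 - sqrt(2*s1*s2/(s1^2+s2^2)) * exp(-(m1-m2)^2/(4*(s1^2+s2^2))).
s1^2 = 1, s2^2 = 25, s1^2+s2^2 = 26.
sqrt(2*1*5/(26)) = 0.620174.
(m1-m2)^2 = (0)^2 = 0.
exp(-0/(4*26)) = exp(0.0) = 1.0.
H^2 = 1 - 0.620174*1.0 = 0.3798

0.3798


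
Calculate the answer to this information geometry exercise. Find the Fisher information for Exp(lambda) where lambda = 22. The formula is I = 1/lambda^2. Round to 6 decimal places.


Fisher information for exponential: I(lambda) = 1/lambda^2.
lambda = 22, lambda^2 = 484.
I = 1/484 = 0.002066

0.002066


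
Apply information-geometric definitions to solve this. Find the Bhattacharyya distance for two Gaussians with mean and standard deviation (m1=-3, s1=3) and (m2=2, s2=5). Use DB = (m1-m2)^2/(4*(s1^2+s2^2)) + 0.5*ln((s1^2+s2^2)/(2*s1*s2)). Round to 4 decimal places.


Bhattacharyya distance between two Gaussians:
DB = (m1-m2)^2/(4*(s1^2+s2^2)) + (1/2)*ln((s1^2+s2^2)/(2*s1*s2)).
(m1-m2)^2 = (-5)^2 = 25.
s1^2+s2^2 = 9 + 25 = 34.
term1 = 25/136 = 0.183824.
term2 = 0.5*ln(34/30.0) = 0.062582.
DB = 0.183824 + 0.062582 = 0.2464

0.2464


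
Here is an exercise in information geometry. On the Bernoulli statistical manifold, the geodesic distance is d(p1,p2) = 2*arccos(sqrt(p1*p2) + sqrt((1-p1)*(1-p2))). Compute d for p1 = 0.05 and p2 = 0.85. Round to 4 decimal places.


Geodesic distance on Bernoulli manifold:
d(p1,p2) = 2*arccos(sqrt(p1*p2) + sqrt((1-p1)*(1-p2))).
sqrt(p1*p2) = sqrt(0.05*0.85) = 0.206155.
sqrt((1-p1)*(1-p2)) = sqrt(0.95*0.15) = 0.377492.
arg = 0.206155 + 0.377492 = 0.583647.
d = 2*arccos(0.583647) = 1.8952

1.8952


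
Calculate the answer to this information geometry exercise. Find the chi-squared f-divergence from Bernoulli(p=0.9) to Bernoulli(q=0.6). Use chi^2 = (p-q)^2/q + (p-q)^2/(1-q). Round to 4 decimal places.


Chi-squared divergence between Bernoulli distributions:
chi^2 = (p-q)^2/q + (p-q)^2/(1-q).
p = 0.9, q = 0.6, p-q = 0.3.
(p-q)^2 = 0.09.
term1 = 0.09/0.6 = 0.15.
term2 = 0.09/0.4 = 0.225.
chi^2 = 0.15 + 0.225 = 0.3750

0.3750


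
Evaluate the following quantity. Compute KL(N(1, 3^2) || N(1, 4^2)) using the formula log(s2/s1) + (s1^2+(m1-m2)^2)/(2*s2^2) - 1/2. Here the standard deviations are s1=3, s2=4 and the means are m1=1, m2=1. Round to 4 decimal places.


KL divergence between normal distributions:
KL = log(s2/s1) + (s1^2 + (m1-m2)^2)/(2*s2^2) - 1/2.
log(4/3) = 0.287682.
(3^2 + (1-1)^2)/(2*4^2) = (9 + 0)/32 = 0.28125.
KL = 0.287682 + 0.28125 - 0.5 = 0.0689

0.0689


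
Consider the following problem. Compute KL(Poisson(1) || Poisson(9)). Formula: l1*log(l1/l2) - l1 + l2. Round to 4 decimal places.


KL divergence for Poisson:
KL = l1*log(l1/l2) - l1 + l2.
l1 = 1, l2 = 9.
log(1/9) = -2.197225.
l1*log(l1/l2) = 1 * -2.197225 = -2.197225.
KL = -2.197225 - 1 + 9 = 5.8028

5.8028


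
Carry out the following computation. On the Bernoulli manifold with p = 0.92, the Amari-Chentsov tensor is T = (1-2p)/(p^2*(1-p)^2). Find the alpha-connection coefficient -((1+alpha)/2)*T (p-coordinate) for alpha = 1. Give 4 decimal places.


Skewness (Amari-Chentsov) tensor: T = (1-2p)/(p^2*(1-p)^2).
p = 0.92, 1-2p = -0.84, p^2 = 0.8464, (1-p)^2 = 0.0064.
T = -0.84/(0.8464 * 0.0064) = -155.068526.
In the p-coordinate, Gamma^(alpha) = Gamma^(0) - (alpha/2)*T with Gamma^(0) = (1/2)*g'(p) = -T/2,
so Gamma^(alpha) = -((1+alpha)/2)*T.
alpha = 1, -(1+alpha)/2 = -1.0.
Gamma = -1.0 * -155.068526 = 155.0685

155.0685


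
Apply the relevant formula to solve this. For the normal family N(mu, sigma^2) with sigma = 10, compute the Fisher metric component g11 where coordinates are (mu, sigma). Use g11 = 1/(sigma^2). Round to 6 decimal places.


For the 2-parameter normal family, the Fisher metric has:
  g11 = 1/sigma^2, g22 = 2/sigma^2.
sigma = 10, sigma^2 = 100.
g11 = 0.010000

0.010000


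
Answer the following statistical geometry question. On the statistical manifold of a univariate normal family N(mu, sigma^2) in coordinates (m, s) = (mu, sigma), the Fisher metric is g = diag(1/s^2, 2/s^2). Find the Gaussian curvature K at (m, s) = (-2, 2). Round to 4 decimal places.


The metric has the form g = (A dm^2 + B ds^2)/s^2 with A = 1, B = 2.
Substitute u = sqrt(A/B)*m: g = B*(du^2 + ds^2)/s^2, i.e. B times the
Poincare upper half-plane metric, which has constant Gaussian curvature -1.
Scaling a 2D metric by a constant c divides the Gaussian curvature by c,
so K = -1/B = -1/(2) = -0.5000 everywhere (the point (m, s) = (-2, 2) is irrelevant:
the curvature is constant).
The requested Gaussian curvature is K = -0.5000.

-0.5000


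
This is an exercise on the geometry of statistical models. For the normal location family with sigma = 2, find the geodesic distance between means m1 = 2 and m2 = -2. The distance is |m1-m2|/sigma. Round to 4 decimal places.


On the fixed-variance normal subfamily, geodesic distance = |m1-m2|/sigma.
|2 - -2| = 4.
sigma = 2.
d = 4/2 = 2.0000

2.0000


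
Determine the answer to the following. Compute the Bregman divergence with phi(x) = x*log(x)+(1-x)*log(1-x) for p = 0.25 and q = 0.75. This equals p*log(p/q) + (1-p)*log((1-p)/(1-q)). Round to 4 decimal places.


Bregman divergence with negative entropy generator:
D = p*log(p/q) + (1-p)*log((1-p)/(1-q)).
p = 0.25, q = 0.75.
p*log(p/q) = 0.25*log(0.25/0.75) = -0.274653.
(1-p)*log((1-p)/(1-q)) = 0.75*log(0.75/0.25) = 0.823959.
D = -0.274653 + 0.823959 = 0.5493

0.5493


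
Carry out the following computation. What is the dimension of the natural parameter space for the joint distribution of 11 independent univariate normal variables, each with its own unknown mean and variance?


Exponential family dimension calculation:
Each univariate normal has two natural parameters (mu/sigma^2 and -1/(2 sigma^2)).
With 11 independent components, dim = 2 * 11 = 22.

22


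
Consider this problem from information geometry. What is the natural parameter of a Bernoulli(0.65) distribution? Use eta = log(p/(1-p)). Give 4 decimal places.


Natural parameter for Bernoulli: eta = log(p/(1-p)).
p = 0.65, 1-p = 0.35.
p/(1-p) = 1.857143.
eta = log(1.857143) = 0.6190

0.6190


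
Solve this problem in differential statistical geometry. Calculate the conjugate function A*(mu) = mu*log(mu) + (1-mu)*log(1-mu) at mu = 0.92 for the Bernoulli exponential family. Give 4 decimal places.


Legendre transform for Bernoulli:
A*(mu) = mu*log(mu) + (1-mu)*log(1-mu).
mu = 0.92, 1-mu = 0.08.
mu*log(mu) = 0.92*log(0.92) = -0.076711.
(1-mu)*log(1-mu) = 0.08*log(0.08) = -0.202058.
A* = -0.076711 + -0.202058 = -0.2788

-0.2788


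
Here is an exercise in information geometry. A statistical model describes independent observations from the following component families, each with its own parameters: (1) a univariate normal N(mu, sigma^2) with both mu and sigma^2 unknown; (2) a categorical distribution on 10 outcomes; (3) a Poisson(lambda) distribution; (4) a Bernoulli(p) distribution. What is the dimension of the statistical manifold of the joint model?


The dimension of a statistical manifold equals the number of free
(independent) real parameters of the model. For a product of independent
blocks the parameter counts add.
- normal (mu, sigma^2): 2.
- categorical on 10 outcomes (probabilities sum to 1): 10-1 = 9.
- Poisson (lambda): 1.
- Bernoulli (p): 1.
Total = 2 + 9 + 1 + 1 = 13.
Dimension = 13

13


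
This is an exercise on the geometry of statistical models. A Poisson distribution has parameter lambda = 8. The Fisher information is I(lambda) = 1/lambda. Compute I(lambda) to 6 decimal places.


Fisher information for Poisson: I(lambda) = 1/lambda.
lambda = 8.
I(lambda) = 1/8 = 0.125000

0.125000


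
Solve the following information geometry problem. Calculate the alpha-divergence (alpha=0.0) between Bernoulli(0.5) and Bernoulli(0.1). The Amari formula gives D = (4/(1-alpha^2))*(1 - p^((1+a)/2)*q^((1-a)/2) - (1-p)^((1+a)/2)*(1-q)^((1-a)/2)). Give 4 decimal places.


Amari alpha-divergence:
D = (4/(1-alpha^2))*(1 - p^((1+a)/2)*q^((1-a)/2) - (1-p)^((1+a)/2)*(1-q)^((1-a)/2)).
alpha = 0.0, p = 0.5, q = 0.1.
e1 = (1+alpha)/2 = 0.5, e2 = (1-alpha)/2 = 0.5.
t1 = p^e1 * q^e2 = 0.5^0.5 * 0.1^0.5 = 0.223607.
t2 = (1-p)^e1 * (1-q)^e2 = 0.5^0.5 * 0.9^0.5 = 0.67082.
4/(1-alpha^2) = 4.0.
D = 4.0*(1 - 0.223607 - 0.67082) = 0.4223

0.4223


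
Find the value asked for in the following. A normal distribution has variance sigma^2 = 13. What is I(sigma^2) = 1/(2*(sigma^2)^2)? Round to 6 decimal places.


Fisher information for variance: I(sigma^2) = 1/(2*sigma^4).
sigma^2 = 13, so sigma^4 = 169.
I = 1/(2*169) = 1/338 = 0.002959

0.002959


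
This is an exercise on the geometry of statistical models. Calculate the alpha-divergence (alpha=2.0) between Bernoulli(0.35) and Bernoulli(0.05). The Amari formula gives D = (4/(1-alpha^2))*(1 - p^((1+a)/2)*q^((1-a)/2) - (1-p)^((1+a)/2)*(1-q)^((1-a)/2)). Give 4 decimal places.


Amari alpha-divergence:
D = (4/(1-alpha^2))*(1 - p^((1+a)/2)*q^((1-a)/2) - (1-p)^((1+a)/2)*(1-q)^((1-a)/2)).
alpha = 2.0, p = 0.35, q = 0.05.
e1 = (1+alpha)/2 = 1.5, e2 = (1-alpha)/2 = -0.5.
t1 = p^e1 * q^e2 = 0.35^1.5 * 0.05^-0.5 = 0.926013.
t2 = (1-p)^e1 * (1-q)^e2 = 0.65^1.5 * 0.95^-0.5 = 0.537661.
4/(1-alpha^2) = -1.333333.
D = -1.333333*(1 - 0.926013 - 0.537661) = 0.6182

0.6182


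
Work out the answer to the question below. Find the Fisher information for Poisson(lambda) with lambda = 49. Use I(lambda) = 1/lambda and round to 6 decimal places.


Fisher information for Poisson: I(lambda) = 1/lambda.
lambda = 49.
I(lambda) = 1/49 = 0.020408

0.020408


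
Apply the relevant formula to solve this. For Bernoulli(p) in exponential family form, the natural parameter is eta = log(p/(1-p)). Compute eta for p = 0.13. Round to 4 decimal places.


Natural parameter for Bernoulli: eta = log(p/(1-p)).
p = 0.13, 1-p = 0.87.
p/(1-p) = 0.149425.
eta = log(0.149425) = -1.9010

-1.9010


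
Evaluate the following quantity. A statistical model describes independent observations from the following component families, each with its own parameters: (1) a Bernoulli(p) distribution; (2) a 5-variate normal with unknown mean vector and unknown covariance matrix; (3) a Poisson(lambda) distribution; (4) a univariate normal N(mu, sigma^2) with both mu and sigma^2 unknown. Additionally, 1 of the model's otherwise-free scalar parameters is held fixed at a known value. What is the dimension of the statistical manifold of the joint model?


The dimension of a statistical manifold equals the number of free
(independent) real parameters of the model. For a product of independent
blocks the parameter counts add.
- Bernoulli (p): 1.
- 5-variate normal: 5 (mean) + 5*6/2 = 15 (symmetric covariance) = 20.
- Poisson (lambda): 1.
- normal (mu, sigma^2): 2.
Total = 1 + 20 + 1 + 2 = 24.
1 parameter(s) fixed at known values: 24 - 1 = 23.
Dimension = 23

23


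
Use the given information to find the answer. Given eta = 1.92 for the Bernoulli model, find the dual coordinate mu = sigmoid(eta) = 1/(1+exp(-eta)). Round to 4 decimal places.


Dual coordinate (expectation parameter) for Bernoulli:
mu = 1/(1+exp(-eta)).
eta = 1.92.
exp(-eta) = exp(-1.92) = 0.146607.
mu = 1/(1+0.146607) = 0.8721

0.8721


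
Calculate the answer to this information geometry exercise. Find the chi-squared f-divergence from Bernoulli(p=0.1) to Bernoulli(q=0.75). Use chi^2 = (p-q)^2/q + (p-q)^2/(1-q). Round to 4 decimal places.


Chi-squared divergence between Bernoulli distributions:
chi^2 = (p-q)^2/q + (p-q)^2/(1-q).
p = 0.1, q = 0.75, p-q = -0.65.
(p-q)^2 = 0.4225.
term1 = 0.4225/0.75 = 0.563333.
term2 = 0.4225/0.25 = 1.69.
chi^2 = 0.563333 + 1.69 = 2.2533

2.2533


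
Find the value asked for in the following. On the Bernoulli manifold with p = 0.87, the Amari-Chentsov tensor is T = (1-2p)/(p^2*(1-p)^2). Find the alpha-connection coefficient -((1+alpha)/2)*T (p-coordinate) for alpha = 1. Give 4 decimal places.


Skewness (Amari-Chentsov) tensor: T = (1-2p)/(p^2*(1-p)^2).
p = 0.87, 1-2p = -0.74, p^2 = 0.7569, (1-p)^2 = 0.0169.
T = -0.74/(0.7569 * 0.0169) = -57.850419.
In the p-coordinate, Gamma^(alpha) = Gamma^(0) - (alpha/2)*T with Gamma^(0) = (1/2)*g'(p) = -T/2,
so Gamma^(alpha) = -((1+alpha)/2)*T.
alpha = 1, -(1+alpha)/2 = -1.0.
Gamma = -1.0 * -57.850419 = 57.8504

57.8504


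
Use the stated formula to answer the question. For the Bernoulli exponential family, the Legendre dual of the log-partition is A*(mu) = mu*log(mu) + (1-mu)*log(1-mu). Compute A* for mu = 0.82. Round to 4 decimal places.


Legendre transform for Bernoulli:
A*(mu) = mu*log(mu) + (1-mu)*log(1-mu).
mu = 0.82, 1-mu = 0.18.
mu*log(mu) = 0.82*log(0.82) = -0.16273.
(1-mu)*log(1-mu) = 0.18*log(0.18) = -0.308664.
A* = -0.16273 + -0.308664 = -0.4714

-0.4714


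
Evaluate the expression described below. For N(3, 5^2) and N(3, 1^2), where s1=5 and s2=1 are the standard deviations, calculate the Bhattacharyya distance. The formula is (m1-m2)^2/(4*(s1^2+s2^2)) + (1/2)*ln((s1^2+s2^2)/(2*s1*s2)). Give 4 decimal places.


Bhattacharyya distance between two Gaussians:
DB = (m1-m2)^2/(4*(s1^2+s2^2)) + (1/2)*ln((s1^2+s2^2)/(2*s1*s2)).
(m1-m2)^2 = (0)^2 = 0.
s1^2+s2^2 = 25 + 1 = 26.
term1 = 0/104 = 0.0.
term2 = 0.5*ln(26/10.0) = 0.477756.
DB = 0.0 + 0.477756 = 0.4778

0.4778


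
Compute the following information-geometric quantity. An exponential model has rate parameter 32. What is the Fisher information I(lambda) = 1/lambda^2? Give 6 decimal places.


Fisher information for exponential: I(lambda) = 1/lambda^2.
lambda = 32, lambda^2 = 1024.
I = 1/1024 = 0.000977

0.000977


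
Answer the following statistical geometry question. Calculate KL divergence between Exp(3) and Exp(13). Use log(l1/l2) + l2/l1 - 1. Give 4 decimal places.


KL divergence for exponential family:
KL = log(l1/l2) + l2/l1 - 1.
log(3/13) = -1.466337.
13/3 = 4.333333.
KL = -1.466337 + 4.333333 - 1 = 1.8670

1.8670


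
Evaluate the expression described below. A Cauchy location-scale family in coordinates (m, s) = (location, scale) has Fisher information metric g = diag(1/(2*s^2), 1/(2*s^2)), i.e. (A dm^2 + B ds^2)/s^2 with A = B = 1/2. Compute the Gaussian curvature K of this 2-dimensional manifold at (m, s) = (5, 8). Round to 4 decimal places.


The metric has the form g = (A dm^2 + B ds^2)/s^2 with A = 1/2, B = 1/2.
Substitute u = sqrt(A/B)*m: g = B*(du^2 + ds^2)/s^2, i.e. B times the
Poincare upper half-plane metric, which has constant Gaussian curvature -1.
Scaling a 2D metric by a constant c divides the Gaussian curvature by c,
so K = -1/B = -1/(1/2) = -2.0000 everywhere (the point (m, s) = (5, 8) is irrelevant:
the curvature is constant).
The requested Gaussian curvature is K = -2.0000.

-2.0000


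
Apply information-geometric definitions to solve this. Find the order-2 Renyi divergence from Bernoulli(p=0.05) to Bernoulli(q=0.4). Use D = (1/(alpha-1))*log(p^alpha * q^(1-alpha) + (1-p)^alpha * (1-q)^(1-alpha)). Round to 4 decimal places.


Renyi divergence of order alpha between Bernoulli distributions:
D = (1/(alpha-1))*log(p^alpha * q^(1-alpha) + (1-p)^alpha * (1-q)^(1-alpha)).
alpha = 2, p = 0.05, q = 0.4.
p^alpha * q^(1-alpha) = 0.05^2 * 0.4^-1 = 0.00625.
(1-p)^alpha * (1-q)^(1-alpha) = 0.95^2 * 0.6^-1 = 1.504167.
sum = 0.00625 + 1.504167 = 1.510417.
D = (1/1)*log(1.510417) = 0.4124

0.4124


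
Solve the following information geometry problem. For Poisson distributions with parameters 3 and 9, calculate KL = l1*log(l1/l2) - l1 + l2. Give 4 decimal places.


KL divergence for Poisson:
KL = l1*log(l1/l2) - l1 + l2.
l1 = 3, l2 = 9.
log(3/9) = -1.098612.
l1*log(l1/l2) = 3 * -1.098612 = -3.295837.
KL = -3.295837 - 3 + 9 = 2.7042

2.7042


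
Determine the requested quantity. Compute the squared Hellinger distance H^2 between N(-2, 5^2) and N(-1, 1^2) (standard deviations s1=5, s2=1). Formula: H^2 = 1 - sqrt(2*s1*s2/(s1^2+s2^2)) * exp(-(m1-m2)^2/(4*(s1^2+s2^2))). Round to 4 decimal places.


Squared Hellinger distance for Gaussians:
H^2 = 1 - sqrt(2*s1*s2/(s1^2+s2^2)) * exp(-(m1-m2)^2/(4*(s1^2+s2^2))).
s1^2 = 25, s2^2 = 1, s1^2+s2^2 = 26.
sqrt(2*5*1/(26)) = 0.620174.
(m1-m2)^2 = (-1)^2 = 1.
exp(-1/(4*26)) = exp(-0.009615) = 0.990431.
H^2 = 1 - 0.620174*0.990431 = 0.3858

0.3858


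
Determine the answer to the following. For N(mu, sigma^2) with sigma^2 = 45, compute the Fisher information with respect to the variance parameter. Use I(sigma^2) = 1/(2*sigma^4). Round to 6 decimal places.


Fisher information for variance: I(sigma^2) = 1/(2*sigma^4).
sigma^2 = 45, so sigma^4 = 2025.
I = 1/(2*2025) = 1/4050 = 0.000247

0.000247


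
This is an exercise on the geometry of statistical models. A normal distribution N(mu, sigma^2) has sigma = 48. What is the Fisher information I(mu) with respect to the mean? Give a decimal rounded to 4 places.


The Fisher information for the mean of a normal distribution is I(mu) = 1/sigma^2.
sigma = 48, so sigma^2 = 2304.
I(mu) = 1/2304 = 0.0004

0.0004


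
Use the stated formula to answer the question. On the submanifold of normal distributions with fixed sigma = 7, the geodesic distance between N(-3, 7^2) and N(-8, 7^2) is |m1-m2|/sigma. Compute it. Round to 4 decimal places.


On the fixed-variance normal subfamily, geodesic distance = |m1-m2|/sigma.
|-3 - -8| = 5.
sigma = 7.
d = 5/7 = 0.7143

0.7143


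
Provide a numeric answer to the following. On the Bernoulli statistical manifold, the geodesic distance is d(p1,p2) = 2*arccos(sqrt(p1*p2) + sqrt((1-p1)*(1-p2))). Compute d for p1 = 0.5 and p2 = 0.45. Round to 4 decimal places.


Geodesic distance on Bernoulli manifold:
d(p1,p2) = 2*arccos(sqrt(p1*p2) + sqrt((1-p1)*(1-p2))).
sqrt(p1*p2) = sqrt(0.5*0.45) = 0.474342.
sqrt((1-p1)*(1-p2)) = sqrt(0.5*0.55) = 0.524404.
arg = 0.474342 + 0.524404 = 0.998746.
d = 2*arccos(0.998746) = 0.1002

0.1002


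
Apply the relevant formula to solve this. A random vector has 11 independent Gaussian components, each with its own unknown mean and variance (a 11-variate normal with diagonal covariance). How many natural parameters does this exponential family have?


Exponential family dimension calculation:
Each univariate normal has two natural parameters (mu/sigma^2 and -1/(2 sigma^2)).
With 11 independent components, dim = 2 * 11 = 22.

22


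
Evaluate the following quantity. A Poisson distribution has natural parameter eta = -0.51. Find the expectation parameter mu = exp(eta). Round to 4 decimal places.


Expectation parameter for Poisson exponential family:
mu = exp(eta).
eta = -0.51.
mu = exp(-0.51) = 0.6005

0.6005


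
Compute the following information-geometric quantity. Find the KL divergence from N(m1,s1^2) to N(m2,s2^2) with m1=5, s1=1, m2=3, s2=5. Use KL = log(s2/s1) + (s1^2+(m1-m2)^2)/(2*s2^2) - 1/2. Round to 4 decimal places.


KL divergence between normal distributions:
KL = log(s2/s1) + (s1^2 + (m1-m2)^2)/(2*s2^2) - 1/2.
log(5/1) = 1.609438.
(1^2 + (5-3)^2)/(2*5^2) = (1 + 4)/50 = 0.1.
KL = 1.609438 + 0.1 - 0.5 = 1.2094

1.2094


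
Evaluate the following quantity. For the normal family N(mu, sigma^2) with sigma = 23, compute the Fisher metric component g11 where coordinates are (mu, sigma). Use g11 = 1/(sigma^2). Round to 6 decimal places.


For the 2-parameter normal family, the Fisher metric has:
  g11 = 1/sigma^2, g22 = 2/sigma^2.
sigma = 23, sigma^2 = 529.
g11 = 0.001890

0.001890


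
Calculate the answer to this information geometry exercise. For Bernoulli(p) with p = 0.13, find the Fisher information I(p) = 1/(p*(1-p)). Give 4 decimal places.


For Bernoulli(p), Fisher information is I(p) = 1/(p*(1-p)).
p = 0.13, 1-p = 0.87.
p*(1-p) = 0.1131.
I(p) = 1/0.1131 = 8.8417

8.8417


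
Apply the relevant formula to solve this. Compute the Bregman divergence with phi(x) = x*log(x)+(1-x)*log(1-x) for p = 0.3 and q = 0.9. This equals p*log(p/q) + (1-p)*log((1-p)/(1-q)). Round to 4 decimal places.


Bregman divergence with negative entropy generator:
D = p*log(p/q) + (1-p)*log((1-p)/(1-q)).
p = 0.3, q = 0.9.
p*log(p/q) = 0.3*log(0.3/0.9) = -0.329584.
(1-p)*log((1-p)/(1-q)) = 0.7*log(0.7/0.1) = 1.362137.
D = -0.329584 + 1.362137 = 1.0326

1.0326


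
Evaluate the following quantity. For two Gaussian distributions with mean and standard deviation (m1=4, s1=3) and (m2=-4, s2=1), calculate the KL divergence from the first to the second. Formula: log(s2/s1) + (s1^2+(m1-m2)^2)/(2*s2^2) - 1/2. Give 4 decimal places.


KL divergence between normal distributions:
KL = log(s2/s1) + (s1^2 + (m1-m2)^2)/(2*s2^2) - 1/2.
log(1/3) = -1.098612.
(3^2 + (4--4)^2)/(2*1^2) = (9 + 64)/2 = 36.5.
KL = -1.098612 + 36.5 - 0.5 = 34.9014

34.9014


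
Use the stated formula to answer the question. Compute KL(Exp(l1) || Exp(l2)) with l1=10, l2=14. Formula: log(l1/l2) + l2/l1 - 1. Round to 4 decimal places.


KL divergence for exponential family:
KL = log(l1/l2) + l2/l1 - 1.
log(10/14) = -0.336472.
14/10 = 1.4.
KL = -0.336472 + 1.4 - 1 = 0.0635

0.0635


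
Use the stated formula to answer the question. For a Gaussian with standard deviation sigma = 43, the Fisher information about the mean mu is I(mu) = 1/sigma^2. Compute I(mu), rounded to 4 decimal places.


The Fisher information for the mean of a normal distribution is I(mu) = 1/sigma^2.
sigma = 43, so sigma^2 = 1849.
I(mu) = 1/1849 = 0.0005

0.0005


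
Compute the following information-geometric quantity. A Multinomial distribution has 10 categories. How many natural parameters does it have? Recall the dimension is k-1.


Exponential family dimension calculation:
For Multinomial with k=10 categories, dim = k-1 = 9.

9


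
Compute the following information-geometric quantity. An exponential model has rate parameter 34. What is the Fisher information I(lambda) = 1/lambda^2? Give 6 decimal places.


Fisher information for exponential: I(lambda) = 1/lambda^2.
lambda = 34, lambda^2 = 1156.
I = 1/1156 = 0.000865

0.000865


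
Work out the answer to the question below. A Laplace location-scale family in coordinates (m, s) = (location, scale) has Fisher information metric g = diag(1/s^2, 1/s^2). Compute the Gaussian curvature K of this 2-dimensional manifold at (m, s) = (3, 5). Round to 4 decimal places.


The metric has the form g = (A dm^2 + B ds^2)/s^2 with A = 1, B = 1.
Substitute u = sqrt(A/B)*m: g = B*(du^2 + ds^2)/s^2, i.e. B times the
Poincare upper half-plane metric, which has constant Gaussian curvature -1.
Scaling a 2D metric by a constant c divides the Gaussian curvature by c,
so K = -1/B = -1/(1) = -1.0000 everywhere (the point (m, s) = (3, 5) is irrelevant:
the curvature is constant).
The requested Gaussian curvature is K = -1.0000.

-1.0000


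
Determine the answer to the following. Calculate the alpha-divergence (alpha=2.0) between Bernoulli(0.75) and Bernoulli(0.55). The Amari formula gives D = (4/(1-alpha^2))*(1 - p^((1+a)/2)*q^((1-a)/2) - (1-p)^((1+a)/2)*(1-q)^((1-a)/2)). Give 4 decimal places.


Amari alpha-divergence:
D = (4/(1-alpha^2))*(1 - p^((1+a)/2)*q^((1-a)/2) - (1-p)^((1+a)/2)*(1-q)^((1-a)/2)).
alpha = 2.0, p = 0.75, q = 0.55.
e1 = (1+alpha)/2 = 1.5, e2 = (1-alpha)/2 = -0.5.
t1 = p^e1 * q^e2 = 0.75^1.5 * 0.55^-0.5 = 0.875811.
t2 = (1-p)^e1 * (1-q)^e2 = 0.25^1.5 * 0.45^-0.5 = 0.186339.
4/(1-alpha^2) = -1.333333.
D = -1.333333*(1 - 0.875811 - 0.186339) = 0.0829

0.0829


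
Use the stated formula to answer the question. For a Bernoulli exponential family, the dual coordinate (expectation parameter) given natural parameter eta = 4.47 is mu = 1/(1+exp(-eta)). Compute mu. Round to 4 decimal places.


Dual coordinate (expectation parameter) for Bernoulli:
mu = 1/(1+exp(-eta)).
eta = 4.47.
exp(-eta) = exp(-4.47) = 0.011447.
mu = 1/(1+0.011447) = 0.9887

0.9887


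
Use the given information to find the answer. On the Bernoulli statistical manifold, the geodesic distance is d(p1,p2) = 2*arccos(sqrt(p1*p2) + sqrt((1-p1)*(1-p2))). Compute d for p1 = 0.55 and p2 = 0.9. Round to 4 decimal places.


Geodesic distance on Bernoulli manifold:
d(p1,p2) = 2*arccos(sqrt(p1*p2) + sqrt((1-p1)*(1-p2))).
sqrt(p1*p2) = sqrt(0.55*0.9) = 0.703562.
sqrt((1-p1)*(1-p2)) = sqrt(0.45*0.1) = 0.212132.
arg = 0.703562 + 0.212132 = 0.915694.
d = 2*arccos(0.915694) = 0.8271

0.8271


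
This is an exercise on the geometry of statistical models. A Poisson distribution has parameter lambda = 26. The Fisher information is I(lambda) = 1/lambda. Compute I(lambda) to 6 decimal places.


Fisher information for Poisson: I(lambda) = 1/lambda.
lambda = 26.
I(lambda) = 1/26 = 0.038462

0.038462


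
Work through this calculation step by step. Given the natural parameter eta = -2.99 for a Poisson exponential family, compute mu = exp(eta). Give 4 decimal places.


Expectation parameter for Poisson exponential family:
mu = exp(eta).
eta = -2.99.
mu = exp(-2.99) = 0.0503

0.0503


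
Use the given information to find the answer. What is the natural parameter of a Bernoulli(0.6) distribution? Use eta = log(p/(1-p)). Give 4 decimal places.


Natural parameter for Bernoulli: eta = log(p/(1-p)).
p = 0.6, 1-p = 0.4.
p/(1-p) = 1.5.
eta = log(1.5) = 0.4055

0.4055


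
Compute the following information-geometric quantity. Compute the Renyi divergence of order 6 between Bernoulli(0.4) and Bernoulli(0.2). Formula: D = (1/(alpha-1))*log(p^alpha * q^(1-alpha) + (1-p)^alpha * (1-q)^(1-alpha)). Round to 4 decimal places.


Renyi divergence of order alpha between Bernoulli distributions:
D = (1/(alpha-1))*log(p^alpha * q^(1-alpha) + (1-p)^alpha * (1-q)^(1-alpha)).
alpha = 6, p = 0.4, q = 0.2.
p^alpha * q^(1-alpha) = 0.4^6 * 0.2^-5 = 12.8.
(1-p)^alpha * (1-q)^(1-alpha) = 0.6^6 * 0.8^-5 = 0.142383.
sum = 12.8 + 0.142383 = 12.942383.
D = (1/5)*log(12.942383) = 0.5121

0.5121


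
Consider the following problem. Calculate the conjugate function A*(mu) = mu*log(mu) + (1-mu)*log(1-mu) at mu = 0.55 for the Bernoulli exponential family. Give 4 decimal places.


Legendre transform for Bernoulli:
A*(mu) = mu*log(mu) + (1-mu)*log(1-mu).
mu = 0.55, 1-mu = 0.45.
mu*log(mu) = 0.55*log(0.55) = -0.32881.
(1-mu)*log(1-mu) = 0.45*log(0.45) = -0.359328.
A* = -0.32881 + -0.359328 = -0.6881

-0.6881


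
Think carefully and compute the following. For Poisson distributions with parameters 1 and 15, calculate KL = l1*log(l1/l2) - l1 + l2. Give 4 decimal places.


KL divergence for Poisson:
KL = l1*log(l1/l2) - l1 + l2.
l1 = 1, l2 = 15.
log(1/15) = -2.70805.
l1*log(l1/l2) = 1 * -2.70805 = -2.70805.
KL = -2.70805 - 1 + 15 = 11.2919

11.2919
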